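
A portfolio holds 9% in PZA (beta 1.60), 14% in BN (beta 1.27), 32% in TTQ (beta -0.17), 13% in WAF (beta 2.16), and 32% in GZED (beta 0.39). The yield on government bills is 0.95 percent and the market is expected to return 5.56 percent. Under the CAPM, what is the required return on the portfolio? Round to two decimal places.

β_P = Σ w_i β_i = 0.09×1.60 + 0.14×1.27 + 0.32×-0.17 + 0.13×2.16 + 0.32×0.39 = 0.6730
MRP = 5.56% − 0.95% = 4.61%
E(R_P) = R_f + β_P × MRP = 0.95% + 0.6730 × 4.61% = 4.05%

4.05%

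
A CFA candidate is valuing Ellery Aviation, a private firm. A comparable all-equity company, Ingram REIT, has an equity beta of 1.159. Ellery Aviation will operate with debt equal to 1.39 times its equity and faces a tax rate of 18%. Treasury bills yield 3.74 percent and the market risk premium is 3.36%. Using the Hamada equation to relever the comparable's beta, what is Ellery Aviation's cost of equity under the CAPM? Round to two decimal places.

12.07%

β_L = β_U × [1 + (1 − t)(D/E)] = 1.159 × [1 + (1 − 0.18) × 1.39]
    = 1.159 × [1 + 0.82 × 1.39] = 1.159 × 2.1398 = 2.4800
E(R) = R_f + β_L × MRP = 3.74% + 2.4800 × 3.36% = 12.07%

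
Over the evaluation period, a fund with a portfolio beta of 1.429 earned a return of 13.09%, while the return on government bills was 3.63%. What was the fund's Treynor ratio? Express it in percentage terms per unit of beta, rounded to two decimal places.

Treynor = (R_P − R_f) / β_P = (13.09% − 3.63%) / 1.4290 = 9.46% / 1.4290 = 6.62%

6.62%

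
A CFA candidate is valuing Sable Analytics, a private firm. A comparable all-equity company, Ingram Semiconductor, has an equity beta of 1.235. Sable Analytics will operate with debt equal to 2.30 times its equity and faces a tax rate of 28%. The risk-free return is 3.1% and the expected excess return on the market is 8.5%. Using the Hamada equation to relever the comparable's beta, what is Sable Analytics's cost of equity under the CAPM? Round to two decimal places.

30.98%

β_L = β_U × [1 + (1 − t)(D/E)] = 1.235 × [1 + (1 − 0.28) × 2.30]
    = 1.235 × [1 + 0.72 × 2.30] = 1.235 × 2.6560 = 3.2802
E(R) = R_f + β_L × MRP = 3.1% + 3.2802 × 8.5% = 30.98%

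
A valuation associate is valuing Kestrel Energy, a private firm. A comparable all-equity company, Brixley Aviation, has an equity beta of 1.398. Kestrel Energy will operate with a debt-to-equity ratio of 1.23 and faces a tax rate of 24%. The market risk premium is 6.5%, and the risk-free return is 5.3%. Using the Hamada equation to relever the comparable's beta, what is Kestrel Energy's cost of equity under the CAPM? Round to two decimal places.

β_L = β_U × [1 + (1 − t)(D/E)] = 1.398 × [1 + (1 − 0.24) × 1.23]
    = 1.398 × [1 + 0.76 × 1.23] = 1.398 × 1.9348 = 2.7049
E(R) = R_f + β_L × MRP = 5.3% + 2.7049 × 6.5% = 22.88%

22.88%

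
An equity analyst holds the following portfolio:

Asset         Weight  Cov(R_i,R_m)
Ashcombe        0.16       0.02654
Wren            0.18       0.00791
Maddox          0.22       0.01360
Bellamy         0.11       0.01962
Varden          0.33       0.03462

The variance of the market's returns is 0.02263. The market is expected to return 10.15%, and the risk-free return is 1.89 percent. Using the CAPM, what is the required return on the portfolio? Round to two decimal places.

β_Ashcombe = 0.02654 / 0.02263 = 1.1728
β_Wren = 0.00791 / 0.02263 = 0.3495
β_Maddox = 0.01360 / 0.02263 = 0.6010
β_Bellamy = 0.01962 / 0.02263 = 0.8670
β_Varden = 0.03462 / 0.02263 = 1.5298
β_P = Σ w_i β_i = 0.16×1.1728 + 0.18×0.3495 + 0.22×0.6010 + 0.11×0.8670 + 0.33×1.5298 = 0.9830
MRP = 10.15% − 1.89% = 8.26%
E(R_P) = R_f + β_P × MRP = 1.89% + 0.9830 × 8.26% = 10.01%

10.01%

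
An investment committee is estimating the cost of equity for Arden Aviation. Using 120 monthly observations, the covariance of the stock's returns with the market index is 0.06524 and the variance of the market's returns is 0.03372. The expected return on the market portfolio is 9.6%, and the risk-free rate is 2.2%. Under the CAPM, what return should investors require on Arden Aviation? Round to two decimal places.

β = Cov(R_i, R_m) / Var(R_m) = 0.06524 / 0.03372 = 1.9348
MRP = 9.6% − 2.2% = 7.40%
E(R) = R_f + β × MRP = 2.2% + 1.9348 × 7.4% = 16.52%

16.52%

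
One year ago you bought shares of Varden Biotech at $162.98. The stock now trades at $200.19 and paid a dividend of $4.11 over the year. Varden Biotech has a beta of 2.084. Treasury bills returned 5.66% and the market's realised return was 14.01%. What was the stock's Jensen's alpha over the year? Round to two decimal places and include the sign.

Realised HPR = (P1 + D1 − P0) / P0 = (200.19 + 4.11 − 162.98) / 162.98 = 41.32 / 162.98 = 25.3528%
MRP = 14.01% − 5.66% = 8.35%
CAPM required = R_f + β·MRP = 5.66% + 2.084 × 8.35% = 23.06140%
α = realised − required = 25.3528% − 23.06140% = +2.29%

+2.29%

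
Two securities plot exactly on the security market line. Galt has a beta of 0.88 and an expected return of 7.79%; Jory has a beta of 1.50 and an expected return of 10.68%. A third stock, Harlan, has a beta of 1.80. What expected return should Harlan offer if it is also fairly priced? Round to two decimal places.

MRP (SML slope) = (10.68% − 7.79%) / (1.50 − 0.88) = 2.89% / 0.62 = 4.6613%
R_f (intercept) = 7.79% − 0.88 × 4.6613% = 3.6881%
E(R_Harlan) = R_f + β × MRP = 3.6881% + 1.80 × 4.6613% = 12.08%

12.08%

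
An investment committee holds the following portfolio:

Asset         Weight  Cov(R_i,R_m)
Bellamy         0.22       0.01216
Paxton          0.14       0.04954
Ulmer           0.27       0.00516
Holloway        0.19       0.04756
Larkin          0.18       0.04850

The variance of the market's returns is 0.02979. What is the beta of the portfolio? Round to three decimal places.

β_Bellamy = 0.01216 / 0.02979 = 0.4082
β_Paxton = 0.04954 / 0.02979 = 1.6630
β_Ulmer = 0.00516 / 0.02979 = 0.1732
β_Holloway = 0.04756 / 0.02979 = 1.5965
β_Larkin = 0.04850 / 0.02979 = 1.6281
β_P = Σ w_i β_i = 0.22×0.4082 + 0.14×1.6630 + 0.27×0.1732 + 0.19×1.5965 + 0.18×1.6281 = 0.9658

0.966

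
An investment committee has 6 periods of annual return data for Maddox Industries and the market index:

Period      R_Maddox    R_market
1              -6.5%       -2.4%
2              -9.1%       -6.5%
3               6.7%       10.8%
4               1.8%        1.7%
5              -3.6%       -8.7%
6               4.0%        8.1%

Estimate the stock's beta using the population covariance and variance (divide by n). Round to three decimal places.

Mean R_i = (-6.5 − 9.1 + 6.7 + 1.8 − 3.6 + 4.0) / 6 = -1.1167%
Mean R_m = (-2.4 − 6.5 + 10.8 + 1.7 − 8.7 + 8.1) / 6 = 0.5000%
Σ(R_i − R̄_i)(R_m − R̄_m) = 217.2400  ⇒  Cov = 217.2400 / 6 = 36.2067
Σ(R_m − R̄_m)² = 307.3400  ⇒  Var(R_m) = 307.3400 / 6 = 51.2233
β = Cov / Var(R_m) = 36.2067 / 51.2233 = 0.7068

0.707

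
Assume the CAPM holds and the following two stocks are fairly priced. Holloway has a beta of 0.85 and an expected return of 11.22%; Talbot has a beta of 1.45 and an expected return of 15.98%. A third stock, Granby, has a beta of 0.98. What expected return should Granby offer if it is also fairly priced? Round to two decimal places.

12.25%

MRP (SML slope) = (15.98% − 11.22%) / (1.45 − 0.85) = 4.76% / 0.60 = 7.9333%
R_f (intercept) = 11.22% − 0.85 × 7.9333% = 4.4767%
E(R_Granby) = R_f + β × MRP = 4.4767% + 0.98 × 7.9333% = 12.25%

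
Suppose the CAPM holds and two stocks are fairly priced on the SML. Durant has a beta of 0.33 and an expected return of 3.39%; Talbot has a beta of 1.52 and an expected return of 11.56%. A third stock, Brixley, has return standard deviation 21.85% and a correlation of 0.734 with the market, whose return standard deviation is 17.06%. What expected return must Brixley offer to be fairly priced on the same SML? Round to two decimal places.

7.58%

MRP = (11.56% − 3.39%) / (1.52 − 0.33) = 6.8655%
R_f = 3.39% − 0.33 × 6.8655% = 1.1244%
β_Brixley = ρ·σ_i/σ_m = 0.734 × 21.85 / 17.06 = 0.9401
E(R_Brixley) = R_f + β × MRP = 1.1244% + 0.9401 × 6.8655% = 7.58%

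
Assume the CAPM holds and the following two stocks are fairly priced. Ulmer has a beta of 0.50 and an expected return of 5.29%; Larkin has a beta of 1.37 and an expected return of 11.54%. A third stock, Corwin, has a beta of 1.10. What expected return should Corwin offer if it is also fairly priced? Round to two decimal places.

MRP (SML slope) = (11.54% − 5.29%) / (1.37 − 0.50) = 6.25% / 0.87 = 7.1839%
R_f (intercept) = 5.29% − 0.50 × 7.1839% = 1.6981%
E(R_Corwin) = R_f + β × MRP = 1.6981% + 1.10 × 7.1839% = 9.60%

9.60%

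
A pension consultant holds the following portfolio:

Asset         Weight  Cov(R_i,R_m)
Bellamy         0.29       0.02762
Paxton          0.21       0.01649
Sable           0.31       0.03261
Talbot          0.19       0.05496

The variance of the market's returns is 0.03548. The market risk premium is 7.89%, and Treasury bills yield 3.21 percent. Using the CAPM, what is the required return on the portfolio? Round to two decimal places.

β_Bellamy = 0.02762 / 0.03548 = 0.7785
β_Paxton = 0.01649 / 0.03548 = 0.4648
β_Sable = 0.03261 / 0.03548 = 0.9191
β_Talbot = 0.05496 / 0.03548 = 1.5490
β_P = Σ w_i β_i = 0.29×0.7785 + 0.21×0.4648 + 0.31×0.9191 + 0.19×1.5490 = 0.9026
E(R_P) = R_f + β_P × MRP = 3.21% + 0.9026 × 7.89% = 10.33%

10.33%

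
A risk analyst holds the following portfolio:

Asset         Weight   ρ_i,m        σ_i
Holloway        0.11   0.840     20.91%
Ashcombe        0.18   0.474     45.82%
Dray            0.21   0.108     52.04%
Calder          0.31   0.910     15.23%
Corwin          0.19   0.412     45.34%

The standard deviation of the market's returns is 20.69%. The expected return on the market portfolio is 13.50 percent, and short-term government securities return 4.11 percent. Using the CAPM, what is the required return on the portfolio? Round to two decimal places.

10.86%

β_Holloway = 0.840 × 20.91% / 20.69% = 0.8489
β_Ashcombe = 0.474 × 45.82% / 20.69% = 1.0497
β_Dray = 0.108 × 52.04% / 20.69% = 0.2716
β_Calder = 0.910 × 15.23% / 20.69% = 0.6699
β_Corwin = 0.412 × 45.34% / 20.69% = 0.9029
β_P = Σ w_i β_i = 0.11×0.8489 + 0.18×1.0497 + 0.21×0.2716 + 0.31×0.6699 + 0.19×0.9029 = 0.7186
MRP = 13.50% − 4.11% = 9.39%
E(R_P) = R_f + β_P × MRP = 4.11% + 0.7186 × 9.39% = 10.86%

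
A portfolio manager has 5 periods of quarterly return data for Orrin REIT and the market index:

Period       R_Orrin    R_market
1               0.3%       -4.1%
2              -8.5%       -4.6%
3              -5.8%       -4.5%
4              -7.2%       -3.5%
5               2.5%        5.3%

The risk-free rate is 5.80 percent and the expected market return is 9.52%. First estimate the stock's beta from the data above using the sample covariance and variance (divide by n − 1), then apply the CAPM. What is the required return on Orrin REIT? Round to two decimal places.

Mean R_i = (0.3 − 8.5 − 5.8 − 7.2 + 2.5) / 5 = -3.7400%
Mean R_m = (-4.1 − 4.6 − 4.5 − 3.5 + 5.3) / 5 = -2.2800%
Σ(R_i − R̄_i)(R_m − R̄_m) = 59.7840  ⇒  Cov = 59.7840 / 4 = 14.9460
Σ(R_m − R̄_m)² = 72.5680  ⇒  Var(R_m) = 72.5680 / 4 = 18.1420
β = Cov / Var(R_m) = 14.9460 / 18.1420 = 0.8238
MRP = 9.52% − 5.80% = 3.72%
E(R) = R_f + β × MRP = 5.80% + 0.8238 × 3.72% = 8.86%

8.86%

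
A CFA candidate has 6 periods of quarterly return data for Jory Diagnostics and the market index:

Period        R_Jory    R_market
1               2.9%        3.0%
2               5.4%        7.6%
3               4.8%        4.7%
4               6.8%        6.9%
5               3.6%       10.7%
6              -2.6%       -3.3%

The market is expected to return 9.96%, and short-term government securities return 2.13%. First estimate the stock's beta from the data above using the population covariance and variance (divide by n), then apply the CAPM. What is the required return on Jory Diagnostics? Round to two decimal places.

Mean R_i = (2.9 + 5.4 + 4.8 + 6.8 + 3.6 − 2.6) / 6 = 3.4833%
Mean R_m = (3.0 + 7.6 + 4.7 + 6.9 + 10.7 − 3.3) / 6 = 4.9333%
Σ(R_i − R̄_i)(R_m − R̄_m) = 63.2133  ⇒  Cov = 63.2133 / 6 = 10.5356
Σ(R_m − R̄_m)² = 115.8133  ⇒  Var(R_m) = 115.8133 / 6 = 19.3022
β = Cov / Var(R_m) = 10.5356 / 19.3022 = 0.5458
MRP = 9.96% − 2.13% = 7.83%
E(R) = R_f + β × MRP = 2.13% + 0.5458 × 7.83% = 6.40%

6.40%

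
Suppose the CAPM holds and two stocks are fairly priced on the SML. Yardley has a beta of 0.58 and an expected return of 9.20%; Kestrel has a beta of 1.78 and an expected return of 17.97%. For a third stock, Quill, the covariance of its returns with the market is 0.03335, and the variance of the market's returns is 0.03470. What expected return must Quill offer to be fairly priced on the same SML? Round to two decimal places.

MRP = (17.97% − 9.20%) / (1.78 − 0.58) = 7.3083%
R_f = 9.20% − 0.58 × 7.3083% = 4.9612%
β_Quill = Cov / Var(R_m) = 0.03335 / 0.03470 = 0.9611
E(R_Quill) = R_f + β × MRP = 4.9612% + 0.9611 × 7.3083% = 11.99%

11.99%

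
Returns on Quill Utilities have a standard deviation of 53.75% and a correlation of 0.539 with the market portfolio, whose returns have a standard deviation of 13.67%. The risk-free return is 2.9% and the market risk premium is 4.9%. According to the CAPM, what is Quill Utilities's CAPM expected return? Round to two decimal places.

13.28%

β = ρ × σ_i / σ_m = 0.539 × 53.75% / 13.67% = 2.1193
E(R) = 2.9% + 2.1193 × 4.9% = 13.28%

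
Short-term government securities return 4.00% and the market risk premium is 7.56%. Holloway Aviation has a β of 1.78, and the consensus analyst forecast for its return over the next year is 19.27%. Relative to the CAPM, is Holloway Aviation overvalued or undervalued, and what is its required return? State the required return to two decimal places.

Undervalued; required return 17.46%

Required return = R_f + β·MRP = 4.00% + 1.78 × 7.56% = 17.46%
Forecast 19.27% > required 17.46% → the stock plots above the SML → undervalued.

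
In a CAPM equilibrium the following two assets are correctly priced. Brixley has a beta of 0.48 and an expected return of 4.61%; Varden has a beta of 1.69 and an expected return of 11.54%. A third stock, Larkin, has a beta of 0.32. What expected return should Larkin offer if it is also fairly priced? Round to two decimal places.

MRP (SML slope) = (11.54% − 4.61%) / (1.69 − 0.48) = 6.93% / 1.21 = 5.7273%
R_f (intercept) = 4.61% − 0.48 × 5.7273% = 1.8609%
E(R_Larkin) = R_f + β × MRP = 1.8609% + 0.32 × 5.7273% = 3.69%

3.69%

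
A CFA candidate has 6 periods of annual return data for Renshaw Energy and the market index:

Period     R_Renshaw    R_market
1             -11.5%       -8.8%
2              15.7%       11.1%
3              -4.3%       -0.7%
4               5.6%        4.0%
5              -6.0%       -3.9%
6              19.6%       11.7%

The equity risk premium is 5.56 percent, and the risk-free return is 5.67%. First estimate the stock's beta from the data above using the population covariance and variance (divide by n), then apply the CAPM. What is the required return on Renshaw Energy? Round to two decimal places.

Mean R_i = (-11.5 + 15.7 − 4.3 + 5.6 − 6.0 + 19.6) / 6 = 3.1833%
Mean R_m = (-8.8 + 11.1 − 0.7 + 4.0 − 3.9 + 11.7) / 6 = 2.2333%
Σ(R_i − R̄_i)(R_m − R̄_m) = 510.9433  ⇒  Cov = 510.9433 / 6 = 85.1572
Σ(R_m − R̄_m)² = 339.3133  ⇒  Var(R_m) = 339.3133 / 6 = 56.5522
β = Cov / Var(R_m) = 85.1572 / 56.5522 = 1.5058
E(R) = R_f + β × MRP = 5.67% + 1.5058 × 5.56% = 14.04%

14.04%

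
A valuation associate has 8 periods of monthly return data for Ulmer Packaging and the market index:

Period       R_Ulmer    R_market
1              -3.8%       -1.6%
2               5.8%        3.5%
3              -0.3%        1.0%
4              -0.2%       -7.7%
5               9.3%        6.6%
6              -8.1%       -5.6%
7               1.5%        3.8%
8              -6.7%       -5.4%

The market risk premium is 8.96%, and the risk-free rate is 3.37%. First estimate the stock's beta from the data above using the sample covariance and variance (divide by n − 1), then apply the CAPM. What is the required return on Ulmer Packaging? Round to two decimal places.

11.60%

Mean R_i = (-3.8 + 5.8 − 0.3 − 0.2 + 9.3 − 8.1 + 1.5 − 6.7) / 8 = -0.3125%
Mean R_m = (-1.6 + 3.5 + 1.0 − 7.7 + 6.6 − 5.6 + 3.8 − 5.4) / 8 = -0.6750%
Σ(R_i − R̄_i)(R_m − R̄_m) = 174.5525  ⇒  Cov = 174.5525 / 7 = 24.9361
Σ(R_m − R̄_m)² = 189.9750  ⇒  Var(R_m) = 189.9750 / 7 = 27.1393
β = Cov / Var(R_m) = 24.9361 / 27.1393 = 0.9188
E(R) = R_f + β × MRP = 3.37% + 0.9188 × 8.96% = 11.60%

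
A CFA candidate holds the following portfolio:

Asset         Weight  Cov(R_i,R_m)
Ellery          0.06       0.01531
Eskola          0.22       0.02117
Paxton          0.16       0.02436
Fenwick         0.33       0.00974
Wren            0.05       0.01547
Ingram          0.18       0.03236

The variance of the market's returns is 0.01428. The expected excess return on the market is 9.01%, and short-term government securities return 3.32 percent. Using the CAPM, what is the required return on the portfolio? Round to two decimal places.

15.49%

β_Ellery = 0.01531 / 0.01428 = 1.0721
β_Eskola = 0.02117 / 0.01428 = 1.4825
β_Paxton = 0.02436 / 0.01428 = 1.7059
β_Fenwick = 0.00974 / 0.01428 = 0.6821
β_Wren = 0.01547 / 0.01428 = 1.0833
β_Ingram = 0.03236 / 0.01428 = 2.2661
β_P = Σ w_i β_i = 0.06×1.0721 + 0.22×1.4825 + 0.16×1.7059 + 0.33×0.6821 + 0.05×1.0833 + 0.18×2.2661 = 1.3506
E(R_P) = R_f + β_P × MRP = 3.32% + 1.3506 × 9.01% = 15.49%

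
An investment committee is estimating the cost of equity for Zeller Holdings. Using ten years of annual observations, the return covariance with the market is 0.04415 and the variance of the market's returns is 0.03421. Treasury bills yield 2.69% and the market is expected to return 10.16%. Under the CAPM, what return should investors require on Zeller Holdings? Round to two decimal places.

12.33%

β = Cov(R_i, R_m) / Var(R_m) = 0.04415 / 0.03421 = 1.2906
MRP = 10.16% − 2.69% = 7.47%
E(R) = R_f + β × MRP = 2.69% + 1.2906 × 7.47% = 12.33%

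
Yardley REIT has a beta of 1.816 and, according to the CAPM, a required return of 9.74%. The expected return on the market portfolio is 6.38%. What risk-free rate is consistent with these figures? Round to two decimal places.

2.26%

E(R) = R_f + β(E(R_m) − R_f) = R_f(1 − β) + β·E(R_m)
9.74% = R_f × (1 − 1.816) + 1.816 × 6.38%
9.74% = R_f × -0.816 + 11.58608%
R_f = (9.74% − 11.58608%) / -0.816 = 2.26%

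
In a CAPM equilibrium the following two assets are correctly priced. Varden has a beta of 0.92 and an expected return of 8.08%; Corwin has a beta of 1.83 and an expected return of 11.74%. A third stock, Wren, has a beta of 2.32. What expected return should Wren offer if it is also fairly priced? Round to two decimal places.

MRP (SML slope) = (11.74% − 8.08%) / (1.83 − 0.92) = 3.66% / 0.91 = 4.0220%
R_f (intercept) = 8.08% − 0.92 × 4.0220% = 4.3798%
E(R_Wren) = R_f + β × MRP = 4.3798% + 2.32 × 4.0220% = 13.71%

13.71%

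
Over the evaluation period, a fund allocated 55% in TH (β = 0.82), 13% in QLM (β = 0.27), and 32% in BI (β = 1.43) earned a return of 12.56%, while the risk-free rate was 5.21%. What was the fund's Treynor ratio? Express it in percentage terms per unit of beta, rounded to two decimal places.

β_P = 0.55×0.82 + 0.13×0.27 + 0.32×1.43 = 0.9437
Treynor = (R_P − R_f) / β_P = (12.56% − 5.21%) / 0.9437 = 7.35% / 0.9437 = 7.79%

7.79%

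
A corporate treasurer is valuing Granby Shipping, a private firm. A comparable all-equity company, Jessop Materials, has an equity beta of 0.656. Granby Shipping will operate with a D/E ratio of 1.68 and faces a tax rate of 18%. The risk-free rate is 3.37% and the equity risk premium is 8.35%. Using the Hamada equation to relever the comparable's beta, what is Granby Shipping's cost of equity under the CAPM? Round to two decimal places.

16.39%

β_L = β_U × [1 + (1 − t)(D/E)] = 0.656 × [1 + (1 − 0.18) × 1.68]
    = 0.656 × [1 + 0.82 × 1.68] = 0.656 × 2.3776 = 1.5597
E(R) = R_f + β_L × MRP = 3.37% + 1.5597 × 8.35% = 16.39%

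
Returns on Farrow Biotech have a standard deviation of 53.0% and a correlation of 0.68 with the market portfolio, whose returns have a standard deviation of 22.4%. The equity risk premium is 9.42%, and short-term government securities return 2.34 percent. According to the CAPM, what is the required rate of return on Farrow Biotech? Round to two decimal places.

β = ρ × σ_i / σ_m = 0.68 × 53.0% / 22.4% = 1.6089
E(R) = 2.34% + 1.6089 × 9.42% = 17.50%

17.50%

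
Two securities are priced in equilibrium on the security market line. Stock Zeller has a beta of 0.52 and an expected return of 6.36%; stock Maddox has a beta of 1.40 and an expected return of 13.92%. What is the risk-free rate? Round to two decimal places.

1.89%

Both satisfy E(R) = R_f + β·MRP, so the slope of the SML is
MRP = (13.92% − 6.36%) / (1.40 − 0.52) = 7.56% / 0.88 = 8.5909%
R_f = E(R_Zeller) − β_Zeller·MRP = 6.36% − 0.52 × 8.5909% = 1.8927%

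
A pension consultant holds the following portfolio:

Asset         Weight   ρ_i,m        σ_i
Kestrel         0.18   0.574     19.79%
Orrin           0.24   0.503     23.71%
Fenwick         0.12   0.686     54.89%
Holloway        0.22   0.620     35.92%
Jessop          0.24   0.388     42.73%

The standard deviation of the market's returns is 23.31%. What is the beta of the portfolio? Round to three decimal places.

0.785

β_Kestrel = 0.574 × 19.79% / 23.31% = 0.4873
β_Orrin = 0.503 × 23.71% / 23.31% = 0.5116
β_Fenwick = 0.686 × 54.89% / 23.31% = 1.6154
β_Holloway = 0.620 × 35.92% / 23.31% = 0.9554
β_Jessop = 0.388 × 42.73% / 23.31% = 0.7113
β_P = Σ w_i β_i = 0.18×0.4873 + 0.24×0.5116 + 0.12×1.6154 + 0.22×0.9554 + 0.24×0.7113 = 0.7852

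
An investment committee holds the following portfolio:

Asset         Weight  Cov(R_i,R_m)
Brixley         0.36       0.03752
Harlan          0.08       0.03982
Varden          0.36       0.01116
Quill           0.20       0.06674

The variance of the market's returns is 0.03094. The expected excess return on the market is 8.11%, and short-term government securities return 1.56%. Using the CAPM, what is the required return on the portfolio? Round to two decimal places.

β_Brixley = 0.03752 / 0.03094 = 1.2127
β_Harlan = 0.03982 / 0.03094 = 1.2870
β_Varden = 0.01116 / 0.03094 = 0.3607
β_Quill = 0.06674 / 0.03094 = 2.1571
β_P = Σ w_i β_i = 0.36×1.2127 + 0.08×1.2870 + 0.36×0.3607 + 0.20×2.1571 = 1.1008
E(R_P) = R_f + β_P × MRP = 1.56% + 1.1008 × 8.11% = 10.49%

10.49%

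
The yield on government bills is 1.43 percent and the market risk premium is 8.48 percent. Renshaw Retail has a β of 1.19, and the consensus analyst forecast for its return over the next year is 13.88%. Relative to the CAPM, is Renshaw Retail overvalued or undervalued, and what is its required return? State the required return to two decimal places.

Required return = R_f + β·MRP = 1.43% + 1.19 × 8.48% = 11.52%
Forecast 13.88% > required 11.52% → the stock plots above the SML → undervalued.

Undervalued; required return 11.52%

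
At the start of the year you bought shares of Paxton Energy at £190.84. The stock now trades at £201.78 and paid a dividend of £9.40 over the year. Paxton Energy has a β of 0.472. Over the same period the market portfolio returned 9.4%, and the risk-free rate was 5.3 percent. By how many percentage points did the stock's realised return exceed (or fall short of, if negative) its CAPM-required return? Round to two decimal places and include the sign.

+3.42%

Realised HPR = (P1 + D1 − P0) / P0 = (201.78 + 9.40 − 190.84) / 190.84 = 20.34 / 190.84 = 10.6581%
MRP = 9.4% − 5.3% = 4.10%
CAPM required = R_f + β·MRP = 5.3% + 0.472 × 4.1% = 7.2352%
α = realised − required = 10.6581% − 7.2352% = +3.42%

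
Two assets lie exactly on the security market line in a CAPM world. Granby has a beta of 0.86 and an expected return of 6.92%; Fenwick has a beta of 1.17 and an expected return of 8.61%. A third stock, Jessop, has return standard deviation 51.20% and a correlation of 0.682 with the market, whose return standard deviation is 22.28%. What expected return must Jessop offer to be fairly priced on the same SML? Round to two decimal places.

10.78%

MRP = (8.61% − 6.92%) / (1.17 − 0.86) = 5.4516%
R_f = 6.92% − 0.86 × 5.4516% = 2.2316%
β_Jessop = ρ·σ_i/σ_m = 0.682 × 51.20 / 22.28 = 1.5673
E(R_Jessop) = R_f + β × MRP = 2.2316% + 1.5673 × 5.4516% = 10.78%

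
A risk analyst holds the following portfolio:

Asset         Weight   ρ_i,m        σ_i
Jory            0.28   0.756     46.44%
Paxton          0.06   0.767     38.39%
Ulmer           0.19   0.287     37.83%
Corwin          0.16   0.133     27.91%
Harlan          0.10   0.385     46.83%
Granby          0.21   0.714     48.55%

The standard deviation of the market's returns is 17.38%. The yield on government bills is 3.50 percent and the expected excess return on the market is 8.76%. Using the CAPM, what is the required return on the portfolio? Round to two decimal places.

15.26%

β_Jory = 0.756 × 46.44% / 17.38% = 2.0201
β_Paxton = 0.767 × 38.39% / 17.38% = 1.6942
β_Ulmer = 0.287 × 37.83% / 17.38% = 0.6247
β_Corwin = 0.133 × 27.91% / 17.38% = 0.2136
β_Harlan = 0.385 × 46.83% / 17.38% = 1.0374
β_Granby = 0.714 × 48.55% / 17.38% = 1.9945
β_P = Σ w_i β_i = 0.28×2.0201 + 0.06×1.6942 + 0.19×0.6247 + 0.16×0.2136 + 0.10×1.0374 + 0.21×1.9945 = 1.3427
E(R_P) = R_f + β_P × MRP = 3.50% + 1.3427 × 8.76% = 15.26%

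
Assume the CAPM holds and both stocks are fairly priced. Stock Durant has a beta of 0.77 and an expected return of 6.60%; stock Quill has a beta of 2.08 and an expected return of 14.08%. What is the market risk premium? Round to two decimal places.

Both satisfy E(R) = R_f + β·MRP, so the slope of the SML is
MRP = (14.08% − 6.60%) / (2.08 − 0.77) = 7.48% / 1.31 = 5.7099%

5.71%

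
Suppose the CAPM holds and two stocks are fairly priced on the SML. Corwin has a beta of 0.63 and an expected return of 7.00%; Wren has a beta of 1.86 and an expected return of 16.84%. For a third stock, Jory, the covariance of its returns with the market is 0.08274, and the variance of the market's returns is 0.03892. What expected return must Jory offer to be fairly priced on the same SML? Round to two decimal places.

MRP = (16.84% − 7.00%) / (1.86 − 0.63) = 8.0000%
R_f = 7.00% − 0.63 × 8.0000% = 1.9600%
β_Jory = Cov / Var(R_m) = 0.08274 / 0.03892 = 2.1259
E(R_Jory) = R_f + β × MRP = 1.9600% + 2.1259 × 8.0000% = 18.97%

18.97%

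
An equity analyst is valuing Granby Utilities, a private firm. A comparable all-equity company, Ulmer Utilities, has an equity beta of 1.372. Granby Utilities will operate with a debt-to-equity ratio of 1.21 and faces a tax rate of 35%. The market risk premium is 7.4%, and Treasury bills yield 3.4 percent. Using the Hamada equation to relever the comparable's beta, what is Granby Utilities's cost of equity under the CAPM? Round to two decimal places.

21.54%

β_L = β_U × [1 + (1 − t)(D/E)] = 1.372 × [1 + (1 − 0.35) × 1.21]
    = 1.372 × [1 + 0.65 × 1.21] = 1.372 × 1.7865 = 2.4511
E(R) = R_f + β_L × MRP = 3.4% + 2.4511 × 7.4% = 21.54%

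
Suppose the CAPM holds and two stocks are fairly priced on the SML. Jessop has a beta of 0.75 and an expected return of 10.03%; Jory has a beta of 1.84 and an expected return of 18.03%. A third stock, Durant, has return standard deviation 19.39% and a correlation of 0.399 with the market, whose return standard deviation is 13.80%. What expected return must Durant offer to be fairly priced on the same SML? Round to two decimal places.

MRP = (18.03% − 10.03%) / (1.84 − 0.75) = 7.3394%
R_f = 10.03% − 0.75 × 7.3394% = 4.5255%
β_Durant = ρ·σ_i/σ_m = 0.399 × 19.39 / 13.80 = 0.5606
E(R_Durant) = R_f + β × MRP = 4.5255% + 0.5606 × 7.3394% = 8.64%

8.64%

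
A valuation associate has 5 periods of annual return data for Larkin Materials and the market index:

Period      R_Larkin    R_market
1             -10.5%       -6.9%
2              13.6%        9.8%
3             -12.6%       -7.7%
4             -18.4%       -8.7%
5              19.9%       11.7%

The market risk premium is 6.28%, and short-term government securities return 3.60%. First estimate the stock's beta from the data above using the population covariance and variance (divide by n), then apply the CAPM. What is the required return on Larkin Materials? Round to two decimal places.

14.09%

Mean R_i = (-10.5 + 13.6 − 12.6 − 18.4 + 19.9) / 5 = -1.6000%
Mean R_m = (-6.9 + 9.8 − 7.7 − 8.7 + 11.7) / 5 = -0.3600%
Σ(R_i − R̄_i)(R_m − R̄_m) = 692.7800  ⇒  Cov = 692.7800 / 5 = 138.5560
Σ(R_m − R̄_m)² = 414.8720  ⇒  Var(R_m) = 414.8720 / 5 = 82.9744
β = Cov / Var(R_m) = 138.5560 / 82.9744 = 1.6699
E(R) = R_f + β × MRP = 3.60% + 1.6699 × 6.28% = 14.09%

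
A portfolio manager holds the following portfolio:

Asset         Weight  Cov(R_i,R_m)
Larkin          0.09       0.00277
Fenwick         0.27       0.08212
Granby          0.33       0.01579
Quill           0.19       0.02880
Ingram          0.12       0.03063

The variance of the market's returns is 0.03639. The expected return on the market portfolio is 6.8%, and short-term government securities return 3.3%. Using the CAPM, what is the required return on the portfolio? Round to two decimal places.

6.84%

β_Larkin = 0.00277 / 0.03639 = 0.0761
β_Fenwick = 0.08212 / 0.03639 = 2.2567
β_Granby = 0.01579 / 0.03639 = 0.4339
β_Quill = 0.02880 / 0.03639 = 0.7914
β_Ingram = 0.03063 / 0.03639 = 0.8417
β_P = Σ w_i β_i = 0.09×0.0761 + 0.27×2.2567 + 0.33×0.4339 + 0.19×0.7914 + 0.12×0.8417 = 1.0107
MRP = 6.8% − 3.3% = 3.50%
E(R_P) = R_f + β_P × MRP = 3.3% + 1.0107 × 3.5% = 6.84%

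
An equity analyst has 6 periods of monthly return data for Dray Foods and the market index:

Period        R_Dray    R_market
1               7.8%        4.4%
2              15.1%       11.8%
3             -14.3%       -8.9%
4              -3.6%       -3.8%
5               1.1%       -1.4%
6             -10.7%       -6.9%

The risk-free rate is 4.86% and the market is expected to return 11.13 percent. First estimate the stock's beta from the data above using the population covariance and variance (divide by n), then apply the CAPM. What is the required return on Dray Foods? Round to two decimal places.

13.74%

Mean R_i = (7.8 + 15.1 − 14.3 − 3.6 + 1.1 − 10.7) / 6 = -0.7667%
Mean R_m = (4.4 + 11.8 − 8.9 − 3.8 − 1.4 − 6.9) / 6 = -0.8000%
Σ(R_i − R̄_i)(R_m − R̄_m) = 422.0600  ⇒  Cov = 422.0600 / 6 = 70.3433
Σ(R_m − R̄_m)² = 297.9800  ⇒  Var(R_m) = 297.9800 / 6 = 49.6633
β = Cov / Var(R_m) = 70.3433 / 49.6633 = 1.4164
MRP = 11.13% − 4.86% = 6.27%
E(R) = R_f + β × MRP = 4.86% + 1.4164 × 6.27% = 13.74%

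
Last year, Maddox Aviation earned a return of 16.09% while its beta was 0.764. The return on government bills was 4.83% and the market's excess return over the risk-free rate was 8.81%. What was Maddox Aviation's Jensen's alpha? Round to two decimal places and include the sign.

CAPM benchmark = R_f + β(R_m − R_f) = 4.83% + 0.764 × 8.81% = 11.56084%
α = actual − benchmark = 16.09% − 11.56084% = +4.53%

+4.53%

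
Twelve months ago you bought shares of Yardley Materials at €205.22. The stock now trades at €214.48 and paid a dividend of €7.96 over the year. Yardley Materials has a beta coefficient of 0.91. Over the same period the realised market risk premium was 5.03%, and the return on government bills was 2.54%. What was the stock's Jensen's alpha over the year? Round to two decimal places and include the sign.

+1.27%

Realised HPR = (P1 + D1 − P0) / P0 = (214.48 + 7.96 − 205.22) / 205.22 = 17.22 / 205.22 = 8.3910%
CAPM required = R_f + β·MRP = 2.54% + 0.91 × 5.03% = 7.1173%
α = realised − required = 8.3910% − 7.1173% = +1.27%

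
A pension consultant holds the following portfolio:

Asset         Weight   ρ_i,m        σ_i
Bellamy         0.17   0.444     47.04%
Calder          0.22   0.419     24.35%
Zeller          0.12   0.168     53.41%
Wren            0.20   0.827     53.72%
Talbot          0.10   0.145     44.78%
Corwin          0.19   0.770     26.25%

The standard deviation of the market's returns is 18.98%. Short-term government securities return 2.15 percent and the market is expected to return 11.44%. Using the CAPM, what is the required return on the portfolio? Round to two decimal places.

β_Bellamy = 0.444 × 47.04% / 18.98% = 1.1004
β_Calder = 0.419 × 24.35% / 18.98% = 0.5375
β_Zeller = 0.168 × 53.41% / 18.98% = 0.4728
β_Wren = 0.827 × 53.72% / 18.98% = 2.3407
β_Talbot = 0.145 × 44.78% / 18.98% = 0.3421
β_Corwin = 0.770 × 26.25% / 18.98% = 1.0649
β_P = Σ w_i β_i = 0.17×1.1004 + 0.22×0.5375 + 0.12×0.4728 + 0.20×2.3407 + 0.10×0.3421 + 0.19×1.0649 = 1.0667
MRP = 11.44% − 2.15% = 9.29%
E(R_P) = R_f + β_P × MRP = 2.15% + 1.0667 × 9.29% = 12.06%

12.06%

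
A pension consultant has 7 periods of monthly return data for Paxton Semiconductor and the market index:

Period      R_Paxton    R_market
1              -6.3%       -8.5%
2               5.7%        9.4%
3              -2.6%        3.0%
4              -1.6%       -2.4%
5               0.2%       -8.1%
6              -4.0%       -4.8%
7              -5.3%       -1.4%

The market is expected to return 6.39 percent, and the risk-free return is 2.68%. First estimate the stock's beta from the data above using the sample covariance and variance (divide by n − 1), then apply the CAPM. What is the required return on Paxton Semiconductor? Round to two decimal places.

Mean R_i = (-6.3 + 5.7 − 2.6 − 1.6 + 0.2 − 4.0 − 5.3) / 7 = -1.9857%
Mean R_m = (-8.5 + 9.4 + 3.0 − 2.4 − 8.1 − 4.8 − 1.4) / 7 = -1.8286%
Σ(R_i − R̄_i)(R_m − R̄_m) = 102.7529  ⇒  Cov = 102.7529 / 6 = 17.1255
Σ(R_m − R̄_m)² = 242.5743  ⇒  Var(R_m) = 242.5743 / 6 = 40.4291
β = Cov / Var(R_m) = 17.1255 / 40.4291 = 0.4236
MRP = 6.39% − 2.68% = 3.71%
E(R) = R_f + β × MRP = 2.68% + 0.4236 × 3.71% = 4.25%

4.25%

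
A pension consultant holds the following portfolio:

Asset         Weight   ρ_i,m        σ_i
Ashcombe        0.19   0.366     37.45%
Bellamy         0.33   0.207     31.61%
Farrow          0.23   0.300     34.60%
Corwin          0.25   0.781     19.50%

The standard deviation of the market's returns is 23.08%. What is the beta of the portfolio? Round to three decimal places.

0.475

β_Ashcombe = 0.366 × 37.45% / 23.08% = 0.5939
β_Bellamy = 0.207 × 31.61% / 23.08% = 0.2835
β_Farrow = 0.300 × 34.60% / 23.08% = 0.4497
β_Corwin = 0.781 × 19.50% / 23.08% = 0.6599
β_P = Σ w_i β_i = 0.19×0.5939 + 0.33×0.2835 + 0.23×0.4497 + 0.25×0.6599 = 0.4748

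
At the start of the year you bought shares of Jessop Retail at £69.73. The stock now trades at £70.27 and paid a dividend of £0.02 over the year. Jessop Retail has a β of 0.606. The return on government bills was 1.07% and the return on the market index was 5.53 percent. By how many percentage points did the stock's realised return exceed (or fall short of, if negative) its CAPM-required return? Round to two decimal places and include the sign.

Realised HPR = (P1 + D1 − P0) / P0 = (70.27 + 0.02 − 69.73) / 69.73 = 0.56 / 69.73 = 0.8031%
MRP = 5.53% − 1.07% = 4.46%
CAPM required = R_f + β·MRP = 1.07% + 0.606 × 4.46% = 3.77276%
α = realised − required = 0.8031% − 3.77276% = -2.97%

-2.97%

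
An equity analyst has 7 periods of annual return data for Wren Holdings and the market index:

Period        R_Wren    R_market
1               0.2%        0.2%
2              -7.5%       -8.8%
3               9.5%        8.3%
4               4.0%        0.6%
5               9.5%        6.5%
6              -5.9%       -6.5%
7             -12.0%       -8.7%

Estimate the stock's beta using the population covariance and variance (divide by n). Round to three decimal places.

Mean R_i = (0.2 − 7.5 + 9.5 + 4.0 + 9.5 − 5.9 − 12.0) / 7 = -0.3143%
Mean R_m = (0.2 − 8.8 + 8.3 + 0.6 + 6.5 − 6.5 − 8.7) / 7 = -1.2000%
Σ(R_i − R̄_i)(R_m − R̄_m) = 349.1500  ⇒  Cov = 349.1500 / 7 = 49.8786
Σ(R_m − R̄_m)² = 296.8400  ⇒  Var(R_m) = 296.8400 / 7 = 42.4057
β = Cov / Var(R_m) = 49.8786 / 42.4057 = 1.1762

1.176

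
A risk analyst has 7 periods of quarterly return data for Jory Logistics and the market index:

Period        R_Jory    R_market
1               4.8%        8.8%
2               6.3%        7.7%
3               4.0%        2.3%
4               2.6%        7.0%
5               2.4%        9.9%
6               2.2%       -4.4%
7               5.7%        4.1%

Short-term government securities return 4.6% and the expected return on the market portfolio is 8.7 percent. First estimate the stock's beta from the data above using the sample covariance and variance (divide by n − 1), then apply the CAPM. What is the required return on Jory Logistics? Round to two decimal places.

Mean R_i = (4.8 + 6.3 + 4.0 + 2.6 + 2.4 + 2.2 + 5.7) / 7 = 4.0000%
Mean R_m = (8.8 + 7.7 + 2.3 + 7.0 + 9.9 − 4.4 + 4.1) / 7 = 5.0571%
Σ(R_i − R̄_i)(R_m − R̄_m) = 14.0000  ⇒  Cov = 14.0000 / 6 = 2.3333
Σ(R_m − R̄_m)² = 146.1771  ⇒  Var(R_m) = 146.1771 / 6 = 24.3629
β = Cov / Var(R_m) = 2.3333 / 24.3629 = 0.0958
MRP = 8.7% − 4.6% = 4.10%
E(R) = R_f + β × MRP = 4.6% + 0.0958 × 4.1% = 4.99%

4.99%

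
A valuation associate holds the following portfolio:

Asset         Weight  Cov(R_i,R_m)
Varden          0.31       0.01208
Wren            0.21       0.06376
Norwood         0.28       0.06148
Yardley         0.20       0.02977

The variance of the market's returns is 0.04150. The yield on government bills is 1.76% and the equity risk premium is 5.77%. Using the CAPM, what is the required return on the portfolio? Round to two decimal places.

β_Varden = 0.01208 / 0.04150 = 0.2911
β_Wren = 0.06376 / 0.04150 = 1.5364
β_Norwood = 0.06148 / 0.04150 = 1.4814
β_Yardley = 0.02977 / 0.04150 = 0.7173
β_P = Σ w_i β_i = 0.31×0.2911 + 0.21×1.5364 + 0.28×1.4814 + 0.20×0.7173 = 0.9711
E(R_P) = R_f + β_P × MRP = 1.76% + 0.9711 × 5.77% = 7.36%

7.36%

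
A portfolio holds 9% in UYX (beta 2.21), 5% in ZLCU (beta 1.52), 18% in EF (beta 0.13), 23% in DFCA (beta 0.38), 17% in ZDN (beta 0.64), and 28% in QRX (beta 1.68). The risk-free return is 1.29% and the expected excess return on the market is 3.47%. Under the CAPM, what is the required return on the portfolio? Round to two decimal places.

4.64%

β_P = Σ w_i β_i = 0.09×2.21 + 0.05×1.52 + 0.18×0.13 + 0.23×0.38 + 0.17×0.64 + 0.28×1.68 = 0.9649
E(R_P) = R_f + β_P × MRP = 1.29% + 0.9649 × 3.47% = 4.64%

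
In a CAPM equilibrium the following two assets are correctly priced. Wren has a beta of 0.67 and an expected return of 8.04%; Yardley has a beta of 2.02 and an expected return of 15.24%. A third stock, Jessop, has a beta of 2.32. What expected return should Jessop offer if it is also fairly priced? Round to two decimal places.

MRP (SML slope) = (15.24% − 8.04%) / (2.02 − 0.67) = 7.20% / 1.35 = 5.3333%
R_f (intercept) = 8.04% − 0.67 × 5.3333% = 4.4667%
E(R_Jessop) = R_f + β × MRP = 4.4667% + 2.32 × 5.3333% = 16.84%

16.84%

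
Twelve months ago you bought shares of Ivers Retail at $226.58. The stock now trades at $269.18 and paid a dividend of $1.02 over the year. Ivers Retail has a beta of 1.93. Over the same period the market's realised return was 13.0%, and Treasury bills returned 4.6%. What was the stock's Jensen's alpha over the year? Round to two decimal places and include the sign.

Realised HPR = (P1 + D1 − P0) / P0 = (269.18 + 1.02 − 226.58) / 226.58 = 43.62 / 226.58 = 19.2515%
MRP = 13.0% − 4.6% = 8.40%
CAPM required = R_f + β·MRP = 4.6% + 1.93 × 8.4% = 20.8120%
α = realised − required = 19.2515% − 20.8120% = -1.56%

-1.56%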